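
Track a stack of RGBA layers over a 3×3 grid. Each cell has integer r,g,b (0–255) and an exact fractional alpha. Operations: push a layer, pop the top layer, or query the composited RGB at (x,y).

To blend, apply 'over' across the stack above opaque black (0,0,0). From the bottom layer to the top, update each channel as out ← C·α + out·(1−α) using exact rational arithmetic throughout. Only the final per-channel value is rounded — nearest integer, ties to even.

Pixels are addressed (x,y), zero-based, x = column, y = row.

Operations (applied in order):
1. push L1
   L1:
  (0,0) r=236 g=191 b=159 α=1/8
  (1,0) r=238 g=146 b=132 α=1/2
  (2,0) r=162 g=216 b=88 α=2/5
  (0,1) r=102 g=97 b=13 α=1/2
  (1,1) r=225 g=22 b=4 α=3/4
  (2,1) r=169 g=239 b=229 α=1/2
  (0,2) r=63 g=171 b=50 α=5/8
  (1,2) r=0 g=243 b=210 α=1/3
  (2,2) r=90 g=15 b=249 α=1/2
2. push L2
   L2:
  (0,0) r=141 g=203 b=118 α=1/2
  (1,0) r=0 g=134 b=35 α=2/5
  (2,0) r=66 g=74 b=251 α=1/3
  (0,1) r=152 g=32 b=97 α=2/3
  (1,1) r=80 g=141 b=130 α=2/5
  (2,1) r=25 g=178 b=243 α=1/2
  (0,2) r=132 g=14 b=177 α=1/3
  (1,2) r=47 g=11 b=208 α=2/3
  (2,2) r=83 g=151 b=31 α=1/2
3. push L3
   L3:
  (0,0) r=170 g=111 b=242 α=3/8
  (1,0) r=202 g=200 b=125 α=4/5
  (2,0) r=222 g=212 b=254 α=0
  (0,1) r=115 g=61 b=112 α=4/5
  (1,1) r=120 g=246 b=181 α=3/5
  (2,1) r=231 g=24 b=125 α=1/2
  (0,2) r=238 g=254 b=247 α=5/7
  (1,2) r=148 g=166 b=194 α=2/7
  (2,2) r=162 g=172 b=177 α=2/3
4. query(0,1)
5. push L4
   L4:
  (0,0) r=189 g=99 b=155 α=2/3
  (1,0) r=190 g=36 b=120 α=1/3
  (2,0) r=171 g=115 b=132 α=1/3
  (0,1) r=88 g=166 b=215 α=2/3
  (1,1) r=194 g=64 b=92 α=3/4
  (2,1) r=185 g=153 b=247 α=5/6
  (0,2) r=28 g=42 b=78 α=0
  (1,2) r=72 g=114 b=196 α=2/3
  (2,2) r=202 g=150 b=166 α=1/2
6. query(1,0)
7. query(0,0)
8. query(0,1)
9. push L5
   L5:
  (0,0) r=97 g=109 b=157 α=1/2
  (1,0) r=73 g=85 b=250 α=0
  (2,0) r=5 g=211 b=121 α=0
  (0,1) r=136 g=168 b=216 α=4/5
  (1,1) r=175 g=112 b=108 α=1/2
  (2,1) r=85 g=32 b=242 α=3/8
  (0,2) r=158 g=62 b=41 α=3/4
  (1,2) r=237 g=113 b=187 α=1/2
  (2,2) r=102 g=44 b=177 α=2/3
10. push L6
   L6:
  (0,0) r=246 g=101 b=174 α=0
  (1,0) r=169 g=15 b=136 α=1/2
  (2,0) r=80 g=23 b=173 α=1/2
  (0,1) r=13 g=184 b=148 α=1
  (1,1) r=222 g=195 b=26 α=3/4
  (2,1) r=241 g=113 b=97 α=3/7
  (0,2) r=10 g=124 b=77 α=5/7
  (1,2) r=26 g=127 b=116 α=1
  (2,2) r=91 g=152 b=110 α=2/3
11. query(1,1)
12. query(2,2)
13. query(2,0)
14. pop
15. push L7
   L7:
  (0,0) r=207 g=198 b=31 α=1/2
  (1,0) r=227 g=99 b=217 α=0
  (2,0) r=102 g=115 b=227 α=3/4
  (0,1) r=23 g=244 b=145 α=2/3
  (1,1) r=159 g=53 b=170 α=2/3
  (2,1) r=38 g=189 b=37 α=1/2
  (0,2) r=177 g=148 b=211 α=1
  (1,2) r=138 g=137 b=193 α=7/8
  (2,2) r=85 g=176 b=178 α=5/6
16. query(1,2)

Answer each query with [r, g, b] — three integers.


at x=0,y=1 over L1,L2,L3:
after L1 α=1/2: [51, 97/2, 13/2]
after L2 α=2/3: [355/3, 75/2, 401/6]
after L3 α=4/5: [347/3, 563/10, 3089/30]
rounded: [116, 56, 103]

at x=1,y=0 over L1,L2,L3,L4:
L1 α=1/2: [119, 73, 66]
L2 α=2/5: [357/5, 487/5, 268/5]
L3 α=4/5: [4397/25, 4487/25, 2768/25]
L4 α=1/3: [13544/75, 9874/75, 8536/75]
= [181, 132, 114]

(0,0) stack=L1,L2,L3,L4; from [0,0,0]:
+L1 (α=1/8) → [59/2, 191/8, 159/8]
+L2 (α=1/2) → [341/4, 1815/16, 1103/16]
+L3 (α=3/8) → [3745/32, 14403/128, 17131/128]
+L4 (α=2/3) → [15841/96, 13249/128, 18937/128]
rounded: [165, 104, 148]

at x=0,y=1 over L1,L2,L3,L4:
L1 α=1/2: [51, 97/2, 13/2]
L2 α=2/3: [355/3, 75/2, 401/6]
L3 α=4/5: [347/3, 563/10, 3089/30]
L4 α=2/3: [875/9, 3883/30, 15989/90]
rounded: [97, 129, 178]

at x=1,y=1 over L1,L2,L3,L4,L5,L6:
after L1 α=3/4: [675/4, 33/2, 3]
after L2 α=2/5: [533/4, 663/10, 269/5]
after L3 α=3/5: [1253/10, 4353/25, 3253/25]
after L4 α=3/4: [7073/40, 9153/100, 10153/100]
after L5 α=1/2: [14073/80, 20353/200, 20953/200]
after L6 α=3/4: [67353/320, 137353/800, 36553/800]
= [210, 172, 46]

(2,2) stack=L1,L2,L3,L4,L5,L6; from [0,0,0]:
L1 α=1/2: [45, 15/2, 249/2]
L2 α=1/2: [64, 317/4, 311/4]
L3 α=2/3: [388/3, 1693/12, 1727/12]
L4 α=1/2: [497/3, 3493/24, 3719/24]
L5 α=2/3: [1109/9, 5605/72, 12215/72]
L6 α=2/3: [2747/27, 27493/216, 28055/216]
→ [102, 127, 130]

(2,0) stack=L1,L2,L3,L4,L5,L6; from [0,0,0]:
after L1 α=2/5: [324/5, 432/5, 176/5]
after L2 α=1/3: [326/5, 1234/15, 1607/15]
after L3 α=0: [326/5, 1234/15, 1607/15]
after L4 α=1/3: [1507/15, 4193/45, 5194/45]
after L5 α=0: [1507/15, 4193/45, 5194/45]
after L6 α=1/2: [2707/30, 2614/45, 12979/90]
→ [90, 58, 144]

(1,2) stack=L1,L2,L3,L4,L5,L7; from [0,0,0]:
L1 α=1/3: [0, 81, 70]
L2 α=2/3: [94/3, 103/3, 162]
L3 α=2/7: [194/3, 1511/21, 1198/7]
L4 α=2/3: [626/9, 6299/63, 1314/7]
L5 α=1/2: [2759/18, 6709/63, 2623/14]
L7 α=7/8: [20147/144, 33563/252, 21537/112]
= [140, 133, 192]


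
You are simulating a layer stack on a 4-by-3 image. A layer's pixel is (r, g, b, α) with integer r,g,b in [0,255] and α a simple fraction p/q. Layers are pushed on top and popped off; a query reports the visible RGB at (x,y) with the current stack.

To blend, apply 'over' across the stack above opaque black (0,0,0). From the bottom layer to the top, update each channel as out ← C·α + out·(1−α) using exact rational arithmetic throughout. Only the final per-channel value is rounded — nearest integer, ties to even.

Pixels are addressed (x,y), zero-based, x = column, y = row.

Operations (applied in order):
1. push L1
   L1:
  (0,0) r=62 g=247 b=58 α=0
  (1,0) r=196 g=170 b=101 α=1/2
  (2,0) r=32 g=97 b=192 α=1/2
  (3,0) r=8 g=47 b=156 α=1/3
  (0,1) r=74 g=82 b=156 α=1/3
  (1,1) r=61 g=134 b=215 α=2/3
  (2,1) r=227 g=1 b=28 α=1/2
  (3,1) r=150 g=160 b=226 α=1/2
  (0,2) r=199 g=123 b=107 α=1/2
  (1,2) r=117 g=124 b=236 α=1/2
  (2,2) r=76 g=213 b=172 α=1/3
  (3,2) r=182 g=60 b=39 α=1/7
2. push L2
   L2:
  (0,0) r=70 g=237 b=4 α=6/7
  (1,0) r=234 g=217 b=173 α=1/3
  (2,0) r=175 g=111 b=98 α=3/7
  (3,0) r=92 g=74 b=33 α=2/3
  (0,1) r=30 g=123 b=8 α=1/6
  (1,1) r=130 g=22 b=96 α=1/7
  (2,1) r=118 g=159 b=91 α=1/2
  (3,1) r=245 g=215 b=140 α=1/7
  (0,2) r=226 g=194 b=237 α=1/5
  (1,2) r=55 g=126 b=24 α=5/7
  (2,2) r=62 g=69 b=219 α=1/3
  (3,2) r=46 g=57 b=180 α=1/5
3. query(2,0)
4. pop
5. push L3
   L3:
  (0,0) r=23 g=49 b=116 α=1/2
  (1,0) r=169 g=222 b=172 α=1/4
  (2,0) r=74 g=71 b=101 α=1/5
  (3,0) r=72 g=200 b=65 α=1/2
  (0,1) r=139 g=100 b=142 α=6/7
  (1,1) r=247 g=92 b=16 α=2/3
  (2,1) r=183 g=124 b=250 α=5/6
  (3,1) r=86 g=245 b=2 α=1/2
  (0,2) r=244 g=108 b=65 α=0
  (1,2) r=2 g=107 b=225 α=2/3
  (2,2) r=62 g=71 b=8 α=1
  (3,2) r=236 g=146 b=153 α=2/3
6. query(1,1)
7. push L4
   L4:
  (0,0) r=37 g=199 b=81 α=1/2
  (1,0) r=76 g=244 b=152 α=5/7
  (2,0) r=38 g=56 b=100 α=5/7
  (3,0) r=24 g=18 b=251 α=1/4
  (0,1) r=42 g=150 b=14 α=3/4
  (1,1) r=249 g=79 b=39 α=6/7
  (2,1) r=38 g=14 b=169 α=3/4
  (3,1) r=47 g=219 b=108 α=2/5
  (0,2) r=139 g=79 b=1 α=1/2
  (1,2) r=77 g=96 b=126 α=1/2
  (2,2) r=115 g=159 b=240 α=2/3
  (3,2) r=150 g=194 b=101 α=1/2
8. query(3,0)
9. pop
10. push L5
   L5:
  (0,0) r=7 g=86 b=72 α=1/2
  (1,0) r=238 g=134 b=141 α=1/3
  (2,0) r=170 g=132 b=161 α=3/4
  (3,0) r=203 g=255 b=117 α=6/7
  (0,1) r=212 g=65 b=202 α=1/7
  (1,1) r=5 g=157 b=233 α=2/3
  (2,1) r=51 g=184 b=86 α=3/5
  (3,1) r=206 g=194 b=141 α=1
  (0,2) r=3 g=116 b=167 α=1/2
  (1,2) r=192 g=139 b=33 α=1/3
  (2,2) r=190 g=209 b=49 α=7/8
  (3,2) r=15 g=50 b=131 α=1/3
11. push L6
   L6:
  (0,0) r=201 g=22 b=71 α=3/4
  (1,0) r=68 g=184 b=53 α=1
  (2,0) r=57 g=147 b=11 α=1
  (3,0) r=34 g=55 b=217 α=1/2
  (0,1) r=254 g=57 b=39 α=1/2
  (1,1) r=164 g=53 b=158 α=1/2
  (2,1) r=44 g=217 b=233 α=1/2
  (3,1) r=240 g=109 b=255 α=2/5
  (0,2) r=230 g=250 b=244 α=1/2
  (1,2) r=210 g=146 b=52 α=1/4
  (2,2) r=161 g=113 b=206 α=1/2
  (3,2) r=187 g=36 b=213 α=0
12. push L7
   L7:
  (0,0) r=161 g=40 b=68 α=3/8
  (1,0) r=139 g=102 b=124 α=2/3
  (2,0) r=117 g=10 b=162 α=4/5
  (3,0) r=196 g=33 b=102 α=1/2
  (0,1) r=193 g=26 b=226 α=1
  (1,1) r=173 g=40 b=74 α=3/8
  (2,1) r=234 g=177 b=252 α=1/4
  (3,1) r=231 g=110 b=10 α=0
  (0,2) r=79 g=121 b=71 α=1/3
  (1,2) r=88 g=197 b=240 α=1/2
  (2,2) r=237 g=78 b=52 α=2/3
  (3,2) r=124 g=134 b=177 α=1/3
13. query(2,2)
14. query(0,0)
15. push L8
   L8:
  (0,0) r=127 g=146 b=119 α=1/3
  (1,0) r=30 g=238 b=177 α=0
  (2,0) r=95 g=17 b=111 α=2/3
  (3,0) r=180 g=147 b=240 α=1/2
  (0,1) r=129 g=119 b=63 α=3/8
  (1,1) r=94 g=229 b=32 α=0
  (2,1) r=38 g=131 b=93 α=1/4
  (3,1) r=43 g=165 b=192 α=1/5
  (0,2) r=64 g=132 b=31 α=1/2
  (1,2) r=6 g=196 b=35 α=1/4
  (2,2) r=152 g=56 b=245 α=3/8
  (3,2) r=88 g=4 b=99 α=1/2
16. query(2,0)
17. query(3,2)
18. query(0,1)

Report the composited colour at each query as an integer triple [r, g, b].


(2,0) stack=L1,L2; from [0,0,0]:
L1 α=1/2: [16, 97/2, 96]
L2 α=3/7: [589/7, 527/7, 678/7]
→ [84, 75, 97]

at x=1,y=1 over L1,L3:
L1 α=2/3: [122/3, 268/3, 430/3]
L3 α=2/3: [1604/9, 820/9, 526/9]
= [178, 91, 58]

at x=3,y=0 over L1,L3,L4:
after L1 α=1/3: [8/3, 47/3, 52]
after L3 α=1/2: [112/3, 647/6, 117/2]
after L4 α=1/4: [34, 683/8, 853/8]
rounded: [34, 85, 107]

at x=2,y=2 over L1,L3,L5,L6,L7:
after L1 α=1/3: [76/3, 71, 172/3]
after L3 α=1: [62, 71, 8]
after L5 α=7/8: [174, 767/4, 351/8]
after L6 α=1/2: [335/2, 1219/8, 1999/16]
after L7 α=2/3: [1283/6, 2467/24, 1221/16]
= [214, 103, 76]

(0,0) stack=L1,L3,L5,L6,L7; from [0,0,0]:
+L1 (α=0) → [0, 0, 0]
+L3 (α=1/2) → [23/2, 49/2, 58]
+L5 (α=1/2) → [37/4, 221/4, 65]
+L6 (α=3/4) → [2449/16, 485/16, 139/2]
+L7 (α=3/8) → [19973/128, 4345/128, 1103/16]
= [156, 34, 69]

at x=2,y=0 over L1,L3,L5,L6,L7,L8:
after L1 α=1/2: [16, 97/2, 96]
after L3 α=1/5: [138/5, 53, 97]
after L5 α=3/4: [672/5, 449/4, 145]
after L6 α=1: [57, 147, 11]
after L7 α=4/5: [105, 187/5, 659/5]
after L8 α=2/3: [295/3, 119/5, 1769/15]
= [98, 24, 118]

query (3,2) [L1,L3,L5,L6,L7,L8] — begin 0,0,0
+L1 (α=1/7) → [26, 60/7, 39/7]
+L3 (α=2/3) → [166, 2104/21, 727/7]
+L5 (α=1/3) → [347/3, 5258/63, 2371/21]
+L6 (α=0) → [347/3, 5258/63, 2371/21]
+L7 (α=1/3) → [1066/9, 18958/189, 8459/63]
+L8 (α=1/2) → [929/9, 9857/189, 7348/63]
→ [103, 52, 117]

at x=0,y=1 over L1,L3,L5,L6,L7,L8:
after L1 α=1/3: [74/3, 82/3, 52]
after L3 α=6/7: [368/3, 1882/21, 904/7]
after L5 α=1/7: [948/7, 4219/49, 6838/49]
after L6 α=1/2: [1363/7, 3506/49, 8749/98]
after L7 α=1: [193, 26, 226]
after L8 α=3/8: [169, 487/8, 1319/8]
rounded: [169, 61, 165]


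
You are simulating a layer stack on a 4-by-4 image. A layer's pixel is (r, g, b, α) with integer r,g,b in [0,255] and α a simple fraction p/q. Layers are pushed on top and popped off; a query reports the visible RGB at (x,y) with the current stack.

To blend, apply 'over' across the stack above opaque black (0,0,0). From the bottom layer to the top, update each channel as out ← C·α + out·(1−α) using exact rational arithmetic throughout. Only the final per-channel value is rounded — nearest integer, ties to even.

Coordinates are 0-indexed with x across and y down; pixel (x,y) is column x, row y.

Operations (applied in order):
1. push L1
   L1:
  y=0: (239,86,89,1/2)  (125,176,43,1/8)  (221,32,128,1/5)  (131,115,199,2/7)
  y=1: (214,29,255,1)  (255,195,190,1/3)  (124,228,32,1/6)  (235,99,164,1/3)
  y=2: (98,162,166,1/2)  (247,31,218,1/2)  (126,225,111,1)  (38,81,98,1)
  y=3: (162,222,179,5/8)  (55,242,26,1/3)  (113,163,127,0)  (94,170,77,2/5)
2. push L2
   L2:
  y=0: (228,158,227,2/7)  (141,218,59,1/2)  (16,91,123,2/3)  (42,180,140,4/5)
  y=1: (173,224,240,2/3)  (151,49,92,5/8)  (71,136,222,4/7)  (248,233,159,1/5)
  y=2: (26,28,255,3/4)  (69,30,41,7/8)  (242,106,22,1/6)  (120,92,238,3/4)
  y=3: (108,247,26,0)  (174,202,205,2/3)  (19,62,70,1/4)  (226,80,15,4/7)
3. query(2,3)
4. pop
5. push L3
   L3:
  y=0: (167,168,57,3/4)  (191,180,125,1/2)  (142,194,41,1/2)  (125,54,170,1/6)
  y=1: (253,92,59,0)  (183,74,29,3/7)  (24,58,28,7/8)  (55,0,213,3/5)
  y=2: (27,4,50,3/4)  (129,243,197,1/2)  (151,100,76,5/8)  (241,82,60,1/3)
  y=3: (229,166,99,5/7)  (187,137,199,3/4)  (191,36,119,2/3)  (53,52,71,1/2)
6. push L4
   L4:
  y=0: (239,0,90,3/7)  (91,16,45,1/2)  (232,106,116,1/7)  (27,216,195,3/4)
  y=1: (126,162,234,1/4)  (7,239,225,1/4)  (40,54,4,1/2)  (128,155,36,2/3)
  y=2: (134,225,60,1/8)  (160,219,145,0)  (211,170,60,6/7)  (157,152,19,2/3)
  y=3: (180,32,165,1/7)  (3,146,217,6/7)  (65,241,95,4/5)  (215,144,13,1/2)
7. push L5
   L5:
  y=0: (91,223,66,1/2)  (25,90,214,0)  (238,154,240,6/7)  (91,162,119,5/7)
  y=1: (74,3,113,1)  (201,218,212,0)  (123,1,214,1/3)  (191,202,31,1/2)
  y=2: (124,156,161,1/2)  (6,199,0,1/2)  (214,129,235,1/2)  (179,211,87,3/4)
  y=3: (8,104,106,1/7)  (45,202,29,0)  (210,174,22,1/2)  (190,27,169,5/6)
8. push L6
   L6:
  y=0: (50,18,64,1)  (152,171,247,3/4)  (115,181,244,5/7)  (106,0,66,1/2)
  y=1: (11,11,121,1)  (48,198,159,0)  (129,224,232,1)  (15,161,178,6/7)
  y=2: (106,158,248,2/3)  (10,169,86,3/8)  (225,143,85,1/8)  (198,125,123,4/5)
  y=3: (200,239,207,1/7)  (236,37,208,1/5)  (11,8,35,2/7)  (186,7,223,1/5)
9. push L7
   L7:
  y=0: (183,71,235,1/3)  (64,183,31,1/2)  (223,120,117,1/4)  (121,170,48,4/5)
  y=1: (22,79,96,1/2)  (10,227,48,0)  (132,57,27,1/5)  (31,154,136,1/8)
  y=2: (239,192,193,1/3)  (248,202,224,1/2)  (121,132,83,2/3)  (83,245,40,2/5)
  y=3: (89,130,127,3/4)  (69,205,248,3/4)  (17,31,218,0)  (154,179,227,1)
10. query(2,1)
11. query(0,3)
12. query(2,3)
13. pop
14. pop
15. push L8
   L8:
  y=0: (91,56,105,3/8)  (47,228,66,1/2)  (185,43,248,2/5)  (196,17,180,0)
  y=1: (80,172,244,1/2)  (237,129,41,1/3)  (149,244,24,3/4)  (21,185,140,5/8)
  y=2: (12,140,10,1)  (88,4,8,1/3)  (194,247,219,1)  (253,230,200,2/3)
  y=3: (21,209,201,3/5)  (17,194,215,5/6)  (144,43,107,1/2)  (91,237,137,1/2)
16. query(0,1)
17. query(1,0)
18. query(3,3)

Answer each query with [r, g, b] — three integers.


query (2,3) [L1,L2] — begin 0,0,0
L1 α=0: [0, 0, 0]
L2 α=1/4: [19/4, 31/2, 35/2]
= [5, 16, 18]

query (2,1) [L1,L3,L4,L5,L6,L7] — begin 0,0,0
after L1 α=1/6: [62/3, 38, 16/3]
after L3 α=7/8: [283/12, 111/2, 151/6]
after L4 α=1/2: [763/24, 219/4, 175/12]
after L5 α=1/3: [2239/36, 221/6, 1459/18]
after L6 α=1: [129, 224, 232]
after L7 α=1/5: [648/5, 953/5, 191]
→ [130, 191, 191]

query (0,3) [L1,L3,L4,L5,L6,L7] — begin 0,0,0
L1 α=5/8: [405/4, 555/4, 895/8]
L3 α=5/7: [385/2, 2215/14, 2875/28]
L4 α=1/7: [1335/7, 6869/49, 10935/98]
L5 α=1/7: [8066/49, 46310/343, 37999/343]
L6 α=1/7: [58196/343, 359837/2401, 298995/2401]
L7 α=3/4: [149777/1372, 1296227/9604, 303444/2401]
→ [109, 135, 126]

query (2,3) [L1,L3,L4,L5,L6,L7] — begin 0,0,0
+L1 (α=0) → [0, 0, 0]
+L3 (α=2/3) → [382/3, 24, 238/3]
+L4 (α=4/5) → [1162/15, 988/5, 1378/15]
+L5 (α=1/2) → [2156/15, 929/5, 854/15]
+L6 (α=2/7) → [2222/21, 135, 152/3]
+L7 (α=0) → [2222/21, 135, 152/3]
→ [106, 135, 51]

at x=0,y=1 over L1,L3,L4,L5,L8:
L1 α=1: [214, 29, 255]
L3 α=0: [214, 29, 255]
L4 α=1/4: [192, 249/4, 999/4]
L5 α=1: [74, 3, 113]
L8 α=1/2: [77, 175/2, 357/2]
→ [77, 88, 178]

(1,0) stack=L1,L3,L4,L5,L8; from [0,0,0]:
+L1 (α=1/8) → [125/8, 22, 43/8]
+L3 (α=1/2) → [1653/16, 101, 1043/16]
+L4 (α=1/2) → [3109/32, 117/2, 1763/32]
+L5 (α=0) → [3109/32, 117/2, 1763/32]
+L8 (α=1/2) → [4613/64, 573/4, 3875/64]
rounded: [72, 143, 61]

query (3,3) [L1,L3,L4,L5,L8] — begin 0,0,0
L1 α=2/5: [188/5, 68, 154/5]
L3 α=1/2: [453/10, 60, 509/10]
L4 α=1/2: [2603/20, 102, 639/20]
L5 α=5/6: [7201/40, 79/2, 17539/120]
L8 α=1/2: [10841/80, 553/4, 33979/240]
= [136, 138, 142]


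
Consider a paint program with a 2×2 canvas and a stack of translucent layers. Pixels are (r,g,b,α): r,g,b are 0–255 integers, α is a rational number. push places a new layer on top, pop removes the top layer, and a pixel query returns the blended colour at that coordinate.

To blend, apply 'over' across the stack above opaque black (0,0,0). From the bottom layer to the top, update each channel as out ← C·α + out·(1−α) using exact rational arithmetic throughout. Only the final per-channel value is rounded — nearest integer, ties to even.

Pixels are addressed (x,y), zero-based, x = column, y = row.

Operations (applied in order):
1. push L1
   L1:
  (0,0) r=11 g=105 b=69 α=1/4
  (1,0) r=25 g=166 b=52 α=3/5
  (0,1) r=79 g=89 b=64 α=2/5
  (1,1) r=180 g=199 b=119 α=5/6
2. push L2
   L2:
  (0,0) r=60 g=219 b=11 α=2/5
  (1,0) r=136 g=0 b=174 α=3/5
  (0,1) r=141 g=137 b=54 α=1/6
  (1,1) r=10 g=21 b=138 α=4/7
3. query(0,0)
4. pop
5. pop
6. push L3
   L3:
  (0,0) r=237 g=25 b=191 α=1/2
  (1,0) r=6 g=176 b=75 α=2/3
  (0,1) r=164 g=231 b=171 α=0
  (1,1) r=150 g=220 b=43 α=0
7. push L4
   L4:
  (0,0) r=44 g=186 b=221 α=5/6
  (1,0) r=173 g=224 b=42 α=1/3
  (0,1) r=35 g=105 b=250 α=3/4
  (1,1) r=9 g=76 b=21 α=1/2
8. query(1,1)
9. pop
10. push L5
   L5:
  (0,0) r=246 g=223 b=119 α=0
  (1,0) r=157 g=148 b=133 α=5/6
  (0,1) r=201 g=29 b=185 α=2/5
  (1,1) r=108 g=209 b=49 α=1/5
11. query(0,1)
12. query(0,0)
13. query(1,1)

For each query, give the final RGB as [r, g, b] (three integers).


(0,0) stack=L1,L2; from [0,0,0]:
+L1 (α=1/4) → [11/4, 105/4, 69/4]
+L2 (α=2/5) → [513/20, 2067/20, 59/4]
= [26, 103, 15]

(1,1) stack=L3,L4; from [0,0,0]:
L3 α=0: [0, 0, 0]
L4 α=1/2: [9/2, 38, 21/2]
rounded: [4, 38, 10]

query (0,1) [L3,L5] — begin 0,0,0
+L3 (α=0) → [0, 0, 0]
+L5 (α=2/5) → [402/5, 58/5, 74]
= [80, 12, 74]

query (0,0) [L3,L5] — begin 0,0,0
after L3 α=1/2: [237/2, 25/2, 191/2]
after L5 α=0: [237/2, 25/2, 191/2]
= [118, 12, 96]

query (1,1) [L3,L5] — begin 0,0,0
after L3 α=0: [0, 0, 0]
after L5 α=1/5: [108/5, 209/5, 49/5]
→ [22, 42, 10]


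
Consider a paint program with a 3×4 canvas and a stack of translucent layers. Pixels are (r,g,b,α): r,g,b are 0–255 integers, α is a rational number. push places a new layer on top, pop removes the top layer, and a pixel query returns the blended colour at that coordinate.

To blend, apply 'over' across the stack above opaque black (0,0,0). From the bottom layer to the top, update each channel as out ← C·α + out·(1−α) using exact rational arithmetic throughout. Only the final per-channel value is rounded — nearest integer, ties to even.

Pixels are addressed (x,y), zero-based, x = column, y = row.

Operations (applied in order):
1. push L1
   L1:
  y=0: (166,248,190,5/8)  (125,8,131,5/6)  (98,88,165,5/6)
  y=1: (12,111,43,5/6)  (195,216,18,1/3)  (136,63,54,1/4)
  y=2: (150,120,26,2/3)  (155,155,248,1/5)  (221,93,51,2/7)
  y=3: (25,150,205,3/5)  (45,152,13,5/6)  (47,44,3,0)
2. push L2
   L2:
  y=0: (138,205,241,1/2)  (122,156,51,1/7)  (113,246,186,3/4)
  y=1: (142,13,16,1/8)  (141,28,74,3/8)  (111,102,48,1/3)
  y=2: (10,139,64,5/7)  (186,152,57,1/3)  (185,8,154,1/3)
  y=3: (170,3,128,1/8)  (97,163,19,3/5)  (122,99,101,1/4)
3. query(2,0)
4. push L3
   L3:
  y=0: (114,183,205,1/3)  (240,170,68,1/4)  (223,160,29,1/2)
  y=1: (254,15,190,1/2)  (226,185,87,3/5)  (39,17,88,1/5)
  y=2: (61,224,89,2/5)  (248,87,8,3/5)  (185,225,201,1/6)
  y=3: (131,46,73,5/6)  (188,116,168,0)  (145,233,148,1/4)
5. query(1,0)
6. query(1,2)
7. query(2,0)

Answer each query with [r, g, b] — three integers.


query (2,0) [L1,L2] — begin 0,0,0
+L1 (α=5/6) → [245/3, 220/3, 275/2]
+L2 (α=3/4) → [631/6, 1217/6, 1391/8]
→ [105, 203, 174]

at x=1,y=0 over L1,L2,L3:
after L1 α=5/6: [625/6, 20/3, 655/6]
after L2 α=1/7: [747/7, 28, 706/7]
after L3 α=1/4: [3921/28, 127/2, 1297/14]
→ [140, 64, 93]

(1,2) stack=L1,L2,L3; from [0,0,0]:
+L1 (α=1/5) → [31, 31, 248/5]
+L2 (α=1/3) → [248/3, 214/3, 781/15]
+L3 (α=3/5) → [2728/15, 1211/15, 1922/75]
→ [182, 81, 26]

at x=2,y=0 over L1,L2,L3:
L1 α=5/6: [245/3, 220/3, 275/2]
L2 α=3/4: [631/6, 1217/6, 1391/8]
L3 α=1/2: [1969/12, 2177/12, 1623/16]
rounded: [164, 181, 101]


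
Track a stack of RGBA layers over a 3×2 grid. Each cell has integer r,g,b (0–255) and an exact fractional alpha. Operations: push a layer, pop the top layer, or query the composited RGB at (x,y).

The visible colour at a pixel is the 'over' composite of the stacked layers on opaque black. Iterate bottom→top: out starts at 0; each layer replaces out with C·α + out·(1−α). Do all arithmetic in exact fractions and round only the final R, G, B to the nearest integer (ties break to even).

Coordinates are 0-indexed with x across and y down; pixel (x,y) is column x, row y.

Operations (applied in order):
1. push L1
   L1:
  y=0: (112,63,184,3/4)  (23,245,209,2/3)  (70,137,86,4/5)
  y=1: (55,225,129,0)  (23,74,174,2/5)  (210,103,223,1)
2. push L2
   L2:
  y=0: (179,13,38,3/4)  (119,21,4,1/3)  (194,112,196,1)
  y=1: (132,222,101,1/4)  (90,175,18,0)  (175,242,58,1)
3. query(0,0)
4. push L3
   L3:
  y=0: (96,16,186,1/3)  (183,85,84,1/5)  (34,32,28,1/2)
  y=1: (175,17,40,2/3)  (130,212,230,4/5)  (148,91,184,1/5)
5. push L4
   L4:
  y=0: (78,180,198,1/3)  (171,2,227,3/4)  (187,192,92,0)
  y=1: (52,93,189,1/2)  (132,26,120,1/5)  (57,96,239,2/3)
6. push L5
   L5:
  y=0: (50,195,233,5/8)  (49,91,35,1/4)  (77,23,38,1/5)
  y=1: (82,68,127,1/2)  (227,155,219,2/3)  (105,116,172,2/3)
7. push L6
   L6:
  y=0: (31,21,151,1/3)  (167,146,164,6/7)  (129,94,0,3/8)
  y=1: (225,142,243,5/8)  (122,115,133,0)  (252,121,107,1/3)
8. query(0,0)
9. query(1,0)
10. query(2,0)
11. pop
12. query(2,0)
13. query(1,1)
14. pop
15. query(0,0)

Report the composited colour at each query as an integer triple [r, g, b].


at x=0,y=0 over L1,L2:
+L1 (α=3/4) → [84, 189/4, 138]
+L2 (α=3/4) → [621/4, 345/16, 63]
→ [155, 22, 63]

at x=0,y=0 over L1,L2,L3,L4,L5,L6:
after L1 α=3/4: [84, 189/4, 138]
after L2 α=3/4: [621/4, 345/16, 63]
after L3 α=1/3: [271/2, 473/24, 104]
after L4 α=1/3: [349/3, 2633/36, 406/3]
after L5 α=5/8: [599/8, 14333/96, 1571/8]
after L6 α=1/3: [241/4, 15341/144, 725/4]
rounded: [60, 107, 181]

at x=1,y=0 over L1,L2,L3,L4,L5,L6:
after L1 α=2/3: [46/3, 490/3, 418/3]
after L2 α=1/3: [449/9, 1043/9, 848/9]
after L3 α=1/5: [3443/45, 4937/45, 4148/45]
after L4 α=3/4: [6632/45, 5207/180, 34793/180]
after L5 α=1/4: [7367/60, 10667/240, 36893/240]
after L6 α=6/7: [9641/60, 220907/1680, 273053/1680]
→ [161, 131, 163]

(2,0) stack=L1,L2,L3,L4,L5,L6; from [0,0,0]:
+L1 (α=4/5) → [56, 548/5, 344/5]
+L2 (α=1) → [194, 112, 196]
+L3 (α=1/2) → [114, 72, 112]
+L4 (α=0) → [114, 72, 112]
+L5 (α=1/5) → [533/5, 311/5, 486/5]
+L6 (α=3/8) → [115, 593/8, 243/4]
rounded: [115, 74, 61]

query (2,0) [L1,L2,L3,L4,L5] — begin 0,0,0
after L1 α=4/5: [56, 548/5, 344/5]
after L2 α=1: [194, 112, 196]
after L3 α=1/2: [114, 72, 112]
after L4 α=0: [114, 72, 112]
after L5 α=1/5: [533/5, 311/5, 486/5]
rounded: [107, 62, 97]

(1,1) stack=L1,L2,L3,L4,L5; from [0,0,0]:
after L1 α=2/5: [46/5, 148/5, 348/5]
after L2 α=0: [46/5, 148/5, 348/5]
after L3 α=4/5: [2646/25, 4388/25, 4948/25]
after L4 α=1/5: [13884/125, 18202/125, 22792/125]
after L5 α=2/3: [70634/375, 18984/125, 77542/375]
rounded: [188, 152, 207]

query (0,0) [L1,L2,L3,L4] — begin 0,0,0
after L1 α=3/4: [84, 189/4, 138]
after L2 α=3/4: [621/4, 345/16, 63]
after L3 α=1/3: [271/2, 473/24, 104]
after L4 α=1/3: [349/3, 2633/36, 406/3]
= [116, 73, 135]


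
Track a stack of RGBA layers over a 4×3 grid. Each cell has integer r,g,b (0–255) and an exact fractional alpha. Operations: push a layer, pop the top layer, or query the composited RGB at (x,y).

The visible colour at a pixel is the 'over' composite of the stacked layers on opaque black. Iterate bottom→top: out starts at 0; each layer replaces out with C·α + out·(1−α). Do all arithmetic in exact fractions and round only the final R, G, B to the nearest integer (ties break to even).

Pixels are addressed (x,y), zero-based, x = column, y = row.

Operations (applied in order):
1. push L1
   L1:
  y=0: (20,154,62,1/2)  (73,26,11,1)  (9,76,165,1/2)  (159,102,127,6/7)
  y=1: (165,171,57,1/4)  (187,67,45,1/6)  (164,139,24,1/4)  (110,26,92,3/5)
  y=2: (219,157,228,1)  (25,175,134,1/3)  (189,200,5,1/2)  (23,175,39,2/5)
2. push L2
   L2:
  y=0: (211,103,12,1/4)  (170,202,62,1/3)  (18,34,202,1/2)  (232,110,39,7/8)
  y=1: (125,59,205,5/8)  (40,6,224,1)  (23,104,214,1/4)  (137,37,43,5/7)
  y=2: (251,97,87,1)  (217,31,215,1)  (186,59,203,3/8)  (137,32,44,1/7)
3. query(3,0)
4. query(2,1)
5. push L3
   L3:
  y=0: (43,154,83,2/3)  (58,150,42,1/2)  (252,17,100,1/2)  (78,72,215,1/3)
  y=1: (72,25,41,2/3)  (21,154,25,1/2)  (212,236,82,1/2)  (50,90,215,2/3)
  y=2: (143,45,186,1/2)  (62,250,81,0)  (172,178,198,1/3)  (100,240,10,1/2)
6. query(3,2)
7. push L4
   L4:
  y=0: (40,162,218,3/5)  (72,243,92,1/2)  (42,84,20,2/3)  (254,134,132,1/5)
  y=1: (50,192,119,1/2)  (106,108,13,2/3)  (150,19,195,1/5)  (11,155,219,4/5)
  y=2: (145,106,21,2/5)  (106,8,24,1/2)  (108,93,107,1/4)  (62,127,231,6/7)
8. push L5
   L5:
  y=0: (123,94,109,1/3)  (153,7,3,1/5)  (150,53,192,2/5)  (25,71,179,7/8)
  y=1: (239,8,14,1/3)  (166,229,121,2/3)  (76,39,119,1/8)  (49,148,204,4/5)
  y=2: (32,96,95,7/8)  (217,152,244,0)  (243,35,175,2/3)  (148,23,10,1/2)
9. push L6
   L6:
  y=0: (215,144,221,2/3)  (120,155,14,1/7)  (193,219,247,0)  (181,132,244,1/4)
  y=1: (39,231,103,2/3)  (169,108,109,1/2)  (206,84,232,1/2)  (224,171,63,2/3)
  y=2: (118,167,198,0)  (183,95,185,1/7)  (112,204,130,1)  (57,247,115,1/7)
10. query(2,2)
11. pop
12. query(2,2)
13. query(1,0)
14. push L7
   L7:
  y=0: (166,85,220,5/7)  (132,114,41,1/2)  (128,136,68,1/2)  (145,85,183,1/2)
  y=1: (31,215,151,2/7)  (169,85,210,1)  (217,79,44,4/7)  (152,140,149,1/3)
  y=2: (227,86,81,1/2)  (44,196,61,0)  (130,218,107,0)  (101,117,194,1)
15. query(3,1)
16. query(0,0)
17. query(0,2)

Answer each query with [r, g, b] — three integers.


at x=3,y=0 over L1,L2:
after L1 α=6/7: [954/7, 612/7, 762/7]
after L2 α=7/8: [6161/28, 3001/28, 2673/56]
→ [220, 107, 48]

at x=2,y=1 over L1,L2:
+L1 (α=1/4) → [41, 139/4, 6]
+L2 (α=1/4) → [73/2, 833/16, 58]
→ [36, 52, 58]

at x=3,y=2 over L1,L2,L3:
+L1 (α=2/5) → [46/5, 70, 78/5]
+L2 (α=1/7) → [961/35, 452/7, 688/35]
+L3 (α=1/2) → [4461/70, 1066/7, 519/35]
= [64, 152, 15]

at x=2,y=2 over L1,L2,L3,L4,L5,L6:
+L1 (α=1/2) → [189/2, 100, 5/2]
+L2 (α=3/8) → [2061/16, 677/8, 1243/16]
+L3 (α=1/3) → [3437/24, 463/4, 2827/24]
+L4 (α=1/4) → [4301/32, 1761/16, 3683/32]
+L5 (α=2/3) → [19853/96, 2881/48, 4961/32]
+L6 (α=1) → [112, 204, 130]
= [112, 204, 130]

at x=2,y=2 over L1,L2,L3,L4,L5:
+L1 (α=1/2) → [189/2, 100, 5/2]
+L2 (α=3/8) → [2061/16, 677/8, 1243/16]
+L3 (α=1/3) → [3437/24, 463/4, 2827/24]
+L4 (α=1/4) → [4301/32, 1761/16, 3683/32]
+L5 (α=2/3) → [19853/96, 2881/48, 4961/32]
= [207, 60, 155]

(1,0) stack=L1,L2,L3,L4,L5; from [0,0,0]:
L1 α=1: [73, 26, 11]
L2 α=1/3: [316/3, 254/3, 28]
L3 α=1/2: [245/3, 352/3, 35]
L4 α=1/2: [461/6, 1081/6, 127/2]
L5 α=1/5: [1381/15, 2183/15, 257/5]
rounded: [92, 146, 51]

query (3,1) [L1,L2,L3,L4,L5,L7] — begin 0,0,0
L1 α=3/5: [66, 78/5, 276/5]
L2 α=5/7: [817/7, 1081/35, 1627/35]
L3 α=2/3: [1517/21, 7381/105, 5559/35]
L4 α=4/5: [2441/105, 72481/525, 36219/175]
L5 α=4/5: [23021/525, 383281/2625, 179019/875]
L7 α=1/3: [125842/1575, 1134062/7875, 488413/2625]
= [80, 144, 186]

(0,0) stack=L1,L2,L3,L4,L5,L7; from [0,0,0]:
L1 α=1/2: [10, 77, 31]
L2 α=1/4: [241/4, 167/2, 105/4]
L3 α=2/3: [195/4, 261/2, 769/12]
L4 α=3/5: [87/2, 747/5, 4693/30]
L5 α=1/3: [70, 1964/15, 6328/45]
L7 α=5/7: [970/7, 10303/105, 62156/315]
→ [139, 98, 197]

query (0,2) [L1,L2,L3,L4,L5,L7] — begin 0,0,0
+L1 (α=1) → [219, 157, 228]
+L2 (α=1) → [251, 97, 87]
+L3 (α=1/2) → [197, 71, 273/2]
+L4 (α=2/5) → [881/5, 85, 903/10]
+L5 (α=7/8) → [2001/40, 757/8, 7553/80]
+L7 (α=1/2) → [11081/80, 1445/16, 14033/160]
rounded: [139, 90, 88]


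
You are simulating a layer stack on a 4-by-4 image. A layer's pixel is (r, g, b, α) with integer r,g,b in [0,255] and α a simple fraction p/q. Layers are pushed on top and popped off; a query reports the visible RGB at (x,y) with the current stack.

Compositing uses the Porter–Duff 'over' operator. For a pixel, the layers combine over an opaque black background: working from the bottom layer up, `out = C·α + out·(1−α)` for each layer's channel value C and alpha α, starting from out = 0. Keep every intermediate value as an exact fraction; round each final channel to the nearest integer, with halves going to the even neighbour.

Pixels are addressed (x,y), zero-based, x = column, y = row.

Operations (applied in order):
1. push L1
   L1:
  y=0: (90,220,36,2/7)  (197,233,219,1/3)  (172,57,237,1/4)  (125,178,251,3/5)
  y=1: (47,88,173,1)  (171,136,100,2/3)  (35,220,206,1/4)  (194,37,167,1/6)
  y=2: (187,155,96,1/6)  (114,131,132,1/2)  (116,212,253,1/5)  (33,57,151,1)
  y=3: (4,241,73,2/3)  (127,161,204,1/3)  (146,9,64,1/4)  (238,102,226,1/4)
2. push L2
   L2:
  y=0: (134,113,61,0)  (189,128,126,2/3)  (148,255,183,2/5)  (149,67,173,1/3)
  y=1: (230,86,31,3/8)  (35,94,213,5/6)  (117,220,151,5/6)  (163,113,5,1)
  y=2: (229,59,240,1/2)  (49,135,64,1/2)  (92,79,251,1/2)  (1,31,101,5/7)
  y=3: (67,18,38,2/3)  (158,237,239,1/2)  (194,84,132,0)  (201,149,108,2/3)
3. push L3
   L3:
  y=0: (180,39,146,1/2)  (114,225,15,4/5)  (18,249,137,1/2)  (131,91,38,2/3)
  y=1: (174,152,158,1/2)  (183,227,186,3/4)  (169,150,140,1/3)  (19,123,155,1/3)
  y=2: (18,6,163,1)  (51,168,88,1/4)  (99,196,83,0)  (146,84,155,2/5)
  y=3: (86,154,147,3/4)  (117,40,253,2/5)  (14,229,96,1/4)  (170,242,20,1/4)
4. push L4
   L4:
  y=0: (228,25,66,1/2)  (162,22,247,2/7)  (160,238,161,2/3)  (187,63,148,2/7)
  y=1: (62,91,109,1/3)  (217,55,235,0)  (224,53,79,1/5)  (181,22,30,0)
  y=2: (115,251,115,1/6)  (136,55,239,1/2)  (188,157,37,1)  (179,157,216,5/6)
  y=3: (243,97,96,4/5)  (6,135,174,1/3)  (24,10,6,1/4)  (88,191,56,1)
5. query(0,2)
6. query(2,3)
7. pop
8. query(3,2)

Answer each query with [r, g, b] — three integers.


query (0,2) [L1,L2,L3,L4] — begin 0,0,0
after L1 α=1/6: [187/6, 155/6, 16]
after L2 α=1/2: [1561/12, 509/12, 128]
after L3 α=1: [18, 6, 163]
after L4 α=1/6: [205/6, 281/6, 155]
rounded: [34, 47, 155]

query (2,3) [L1,L2,L3,L4] — begin 0,0,0
after L1 α=1/4: [73/2, 9/4, 16]
after L2 α=0: [73/2, 9/4, 16]
after L3 α=1/4: [247/8, 943/16, 36]
after L4 α=1/4: [933/32, 2989/64, 57/2]
= [29, 47, 28]

(3,2) stack=L1,L2,L3; from [0,0,0]:
after L1 α=1: [33, 57, 151]
after L2 α=5/7: [71/7, 269/7, 807/7]
after L3 α=2/5: [2257/35, 1983/35, 4591/35]
= [64, 57, 131]


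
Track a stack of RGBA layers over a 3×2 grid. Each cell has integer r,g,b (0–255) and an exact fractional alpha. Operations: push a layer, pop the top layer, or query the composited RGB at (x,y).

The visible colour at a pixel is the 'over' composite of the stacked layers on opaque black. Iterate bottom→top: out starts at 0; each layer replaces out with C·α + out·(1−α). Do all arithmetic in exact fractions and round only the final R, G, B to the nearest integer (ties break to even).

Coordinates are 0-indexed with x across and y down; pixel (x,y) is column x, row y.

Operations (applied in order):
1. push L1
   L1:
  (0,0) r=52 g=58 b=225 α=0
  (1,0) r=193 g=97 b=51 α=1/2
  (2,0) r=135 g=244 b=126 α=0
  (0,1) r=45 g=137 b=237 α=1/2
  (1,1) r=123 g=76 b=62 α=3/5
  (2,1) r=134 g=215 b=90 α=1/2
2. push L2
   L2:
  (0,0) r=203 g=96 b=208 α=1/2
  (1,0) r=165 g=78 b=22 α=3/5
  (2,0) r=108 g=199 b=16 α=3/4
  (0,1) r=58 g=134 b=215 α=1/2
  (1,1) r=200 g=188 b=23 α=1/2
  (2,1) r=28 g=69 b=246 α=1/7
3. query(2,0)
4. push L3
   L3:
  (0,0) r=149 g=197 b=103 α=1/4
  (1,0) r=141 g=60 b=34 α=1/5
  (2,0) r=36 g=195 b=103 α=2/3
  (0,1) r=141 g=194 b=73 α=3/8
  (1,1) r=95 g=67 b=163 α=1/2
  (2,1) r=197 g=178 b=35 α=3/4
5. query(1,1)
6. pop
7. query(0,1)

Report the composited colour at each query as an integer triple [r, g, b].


query (2,0) [L1,L2] — begin 0,0,0
+L1 (α=0) → [0, 0, 0]
+L2 (α=3/4) → [81, 597/4, 12]
rounded: [81, 149, 12]

at x=1,y=1 over L1,L2,L3:
L1 α=3/5: [369/5, 228/5, 186/5]
L2 α=1/2: [1369/10, 584/5, 301/10]
L3 α=1/2: [2319/20, 919/10, 1931/20]
= [116, 92, 97]

(0,1) stack=L1,L2; from [0,0,0]:
L1 α=1/2: [45/2, 137/2, 237/2]
L2 α=1/2: [161/4, 405/4, 667/4]
rounded: [40, 101, 167]


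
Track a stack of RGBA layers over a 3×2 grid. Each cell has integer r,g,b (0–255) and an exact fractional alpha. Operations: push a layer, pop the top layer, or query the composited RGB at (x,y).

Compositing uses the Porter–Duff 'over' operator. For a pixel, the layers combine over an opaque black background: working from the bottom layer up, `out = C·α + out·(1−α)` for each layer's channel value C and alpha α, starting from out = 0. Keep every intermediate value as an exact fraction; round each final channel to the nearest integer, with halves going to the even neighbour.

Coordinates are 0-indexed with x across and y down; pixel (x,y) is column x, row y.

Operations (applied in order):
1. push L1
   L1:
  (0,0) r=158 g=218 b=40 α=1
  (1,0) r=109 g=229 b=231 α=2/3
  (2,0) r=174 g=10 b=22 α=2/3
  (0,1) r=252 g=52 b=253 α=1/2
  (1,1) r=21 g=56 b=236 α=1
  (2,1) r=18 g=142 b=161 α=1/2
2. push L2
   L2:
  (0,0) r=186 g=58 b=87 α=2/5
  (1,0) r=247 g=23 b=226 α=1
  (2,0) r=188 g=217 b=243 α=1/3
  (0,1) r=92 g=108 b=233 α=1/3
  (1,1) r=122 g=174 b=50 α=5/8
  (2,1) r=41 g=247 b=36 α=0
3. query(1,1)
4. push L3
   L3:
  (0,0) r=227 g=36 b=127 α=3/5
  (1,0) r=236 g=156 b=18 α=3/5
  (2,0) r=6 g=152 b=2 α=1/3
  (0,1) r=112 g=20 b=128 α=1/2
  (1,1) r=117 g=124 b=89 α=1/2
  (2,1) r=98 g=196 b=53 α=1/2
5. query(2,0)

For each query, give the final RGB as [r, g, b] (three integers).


(1,1) stack=L1,L2; from [0,0,0]:
after L1 α=1: [21, 56, 236]
after L2 α=5/8: [673/8, 519/4, 479/4]
rounded: [84, 130, 120]

query (2,0) [L1,L2,L3] — begin 0,0,0
L1 α=2/3: [116, 20/3, 44/3]
L2 α=1/3: [140, 691/9, 817/9]
L3 α=1/3: [286/3, 2750/27, 1652/27]
= [95, 102, 61]


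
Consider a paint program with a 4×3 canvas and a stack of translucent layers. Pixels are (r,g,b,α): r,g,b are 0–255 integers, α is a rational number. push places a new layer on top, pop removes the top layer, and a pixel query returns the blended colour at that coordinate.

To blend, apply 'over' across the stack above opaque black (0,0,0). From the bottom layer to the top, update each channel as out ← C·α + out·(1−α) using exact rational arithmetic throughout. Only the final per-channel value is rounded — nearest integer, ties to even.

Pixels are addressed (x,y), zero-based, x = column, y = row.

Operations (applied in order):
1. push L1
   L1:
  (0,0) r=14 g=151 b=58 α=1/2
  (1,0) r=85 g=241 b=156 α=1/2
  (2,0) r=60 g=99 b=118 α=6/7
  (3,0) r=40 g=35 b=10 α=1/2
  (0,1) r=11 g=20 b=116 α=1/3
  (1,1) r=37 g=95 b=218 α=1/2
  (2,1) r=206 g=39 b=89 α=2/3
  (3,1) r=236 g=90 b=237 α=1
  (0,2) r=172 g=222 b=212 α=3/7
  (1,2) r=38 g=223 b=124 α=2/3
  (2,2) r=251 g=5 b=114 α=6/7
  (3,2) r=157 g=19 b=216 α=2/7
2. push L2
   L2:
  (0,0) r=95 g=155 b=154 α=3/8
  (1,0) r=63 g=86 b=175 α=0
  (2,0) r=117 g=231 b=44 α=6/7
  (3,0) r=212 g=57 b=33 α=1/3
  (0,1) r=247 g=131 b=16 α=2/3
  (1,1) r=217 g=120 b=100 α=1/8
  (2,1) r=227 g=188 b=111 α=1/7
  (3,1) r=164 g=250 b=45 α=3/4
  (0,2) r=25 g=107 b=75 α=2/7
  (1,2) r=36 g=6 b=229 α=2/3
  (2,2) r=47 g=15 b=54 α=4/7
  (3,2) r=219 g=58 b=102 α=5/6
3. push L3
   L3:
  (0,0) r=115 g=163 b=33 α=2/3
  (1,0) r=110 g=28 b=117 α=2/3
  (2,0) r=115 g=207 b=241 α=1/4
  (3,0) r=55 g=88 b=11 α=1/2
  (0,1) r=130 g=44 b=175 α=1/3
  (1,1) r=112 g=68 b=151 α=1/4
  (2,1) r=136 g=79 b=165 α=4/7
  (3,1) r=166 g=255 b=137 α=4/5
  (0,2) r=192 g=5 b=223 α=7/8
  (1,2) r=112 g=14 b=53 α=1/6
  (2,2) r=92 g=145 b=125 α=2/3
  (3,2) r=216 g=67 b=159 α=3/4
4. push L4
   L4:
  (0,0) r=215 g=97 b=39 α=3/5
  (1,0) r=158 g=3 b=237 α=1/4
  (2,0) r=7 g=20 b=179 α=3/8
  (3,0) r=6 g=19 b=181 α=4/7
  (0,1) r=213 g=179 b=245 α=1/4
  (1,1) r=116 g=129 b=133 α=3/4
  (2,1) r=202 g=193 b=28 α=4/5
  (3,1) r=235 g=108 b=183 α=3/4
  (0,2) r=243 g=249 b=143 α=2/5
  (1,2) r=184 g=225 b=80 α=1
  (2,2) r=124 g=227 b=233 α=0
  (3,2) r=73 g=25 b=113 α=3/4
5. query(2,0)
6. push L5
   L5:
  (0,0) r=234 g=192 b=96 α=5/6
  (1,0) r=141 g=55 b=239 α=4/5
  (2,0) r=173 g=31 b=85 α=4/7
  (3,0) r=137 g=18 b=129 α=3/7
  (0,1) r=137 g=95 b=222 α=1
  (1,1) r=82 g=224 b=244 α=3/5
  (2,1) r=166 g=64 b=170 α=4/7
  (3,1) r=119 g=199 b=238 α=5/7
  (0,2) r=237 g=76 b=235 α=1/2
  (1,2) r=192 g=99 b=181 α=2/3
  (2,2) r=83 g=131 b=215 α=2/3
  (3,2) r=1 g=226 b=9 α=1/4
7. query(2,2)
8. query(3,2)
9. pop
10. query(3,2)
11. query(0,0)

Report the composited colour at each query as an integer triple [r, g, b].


(2,0) stack=L1,L2,L3,L4; from [0,0,0]:
after L1 α=6/7: [360/7, 594/7, 708/7]
after L2 α=6/7: [5274/49, 10296/49, 2556/49]
after L3 α=1/4: [21457/196, 41031/196, 19477/196]
after L4 α=3/8: [111401/1568, 216915/1568, 202637/1568]
→ [71, 138, 129]

at x=2,y=2 over L1,L2,L3,L4,L5:
+L1 (α=6/7) → [1506/7, 30/7, 684/7]
+L2 (α=4/7) → [5834/49, 510/49, 3564/49]
+L3 (α=2/3) → [4950/49, 14720/147, 15814/147]
+L4 (α=0) → [4950/49, 14720/147, 15814/147]
+L5 (α=2/3) → [13084/147, 53234/441, 79024/441]
= [89, 121, 179]

at x=3,y=2 over L1,L2,L3,L4,L5:
L1 α=2/7: [314/7, 38/7, 432/7]
L2 α=5/6: [7979/42, 1034/21, 667/7]
L3 α=3/4: [35195/168, 5255/84, 2003/14]
L4 α=3/4: [71987/672, 11555/336, 6749/56]
L5 α=1/4: [72211/896, 36867/448, 20751/224]
→ [81, 82, 93]

at x=3,y=2 over L1,L2,L3,L4:
after L1 α=2/7: [314/7, 38/7, 432/7]
after L2 α=5/6: [7979/42, 1034/21, 667/7]
after L3 α=3/4: [35195/168, 5255/84, 2003/14]
after L4 α=3/4: [71987/672, 11555/336, 6749/56]
rounded: [107, 34, 121]

(0,0) stack=L1,L2,L3,L4; from [0,0,0]:
after L1 α=1/2: [7, 151/2, 29]
after L2 α=3/8: [40, 1685/16, 607/8]
after L3 α=2/3: [90, 6901/48, 1135/24]
after L4 α=3/5: [165, 2777/24, 2539/60]
→ [165, 116, 42]


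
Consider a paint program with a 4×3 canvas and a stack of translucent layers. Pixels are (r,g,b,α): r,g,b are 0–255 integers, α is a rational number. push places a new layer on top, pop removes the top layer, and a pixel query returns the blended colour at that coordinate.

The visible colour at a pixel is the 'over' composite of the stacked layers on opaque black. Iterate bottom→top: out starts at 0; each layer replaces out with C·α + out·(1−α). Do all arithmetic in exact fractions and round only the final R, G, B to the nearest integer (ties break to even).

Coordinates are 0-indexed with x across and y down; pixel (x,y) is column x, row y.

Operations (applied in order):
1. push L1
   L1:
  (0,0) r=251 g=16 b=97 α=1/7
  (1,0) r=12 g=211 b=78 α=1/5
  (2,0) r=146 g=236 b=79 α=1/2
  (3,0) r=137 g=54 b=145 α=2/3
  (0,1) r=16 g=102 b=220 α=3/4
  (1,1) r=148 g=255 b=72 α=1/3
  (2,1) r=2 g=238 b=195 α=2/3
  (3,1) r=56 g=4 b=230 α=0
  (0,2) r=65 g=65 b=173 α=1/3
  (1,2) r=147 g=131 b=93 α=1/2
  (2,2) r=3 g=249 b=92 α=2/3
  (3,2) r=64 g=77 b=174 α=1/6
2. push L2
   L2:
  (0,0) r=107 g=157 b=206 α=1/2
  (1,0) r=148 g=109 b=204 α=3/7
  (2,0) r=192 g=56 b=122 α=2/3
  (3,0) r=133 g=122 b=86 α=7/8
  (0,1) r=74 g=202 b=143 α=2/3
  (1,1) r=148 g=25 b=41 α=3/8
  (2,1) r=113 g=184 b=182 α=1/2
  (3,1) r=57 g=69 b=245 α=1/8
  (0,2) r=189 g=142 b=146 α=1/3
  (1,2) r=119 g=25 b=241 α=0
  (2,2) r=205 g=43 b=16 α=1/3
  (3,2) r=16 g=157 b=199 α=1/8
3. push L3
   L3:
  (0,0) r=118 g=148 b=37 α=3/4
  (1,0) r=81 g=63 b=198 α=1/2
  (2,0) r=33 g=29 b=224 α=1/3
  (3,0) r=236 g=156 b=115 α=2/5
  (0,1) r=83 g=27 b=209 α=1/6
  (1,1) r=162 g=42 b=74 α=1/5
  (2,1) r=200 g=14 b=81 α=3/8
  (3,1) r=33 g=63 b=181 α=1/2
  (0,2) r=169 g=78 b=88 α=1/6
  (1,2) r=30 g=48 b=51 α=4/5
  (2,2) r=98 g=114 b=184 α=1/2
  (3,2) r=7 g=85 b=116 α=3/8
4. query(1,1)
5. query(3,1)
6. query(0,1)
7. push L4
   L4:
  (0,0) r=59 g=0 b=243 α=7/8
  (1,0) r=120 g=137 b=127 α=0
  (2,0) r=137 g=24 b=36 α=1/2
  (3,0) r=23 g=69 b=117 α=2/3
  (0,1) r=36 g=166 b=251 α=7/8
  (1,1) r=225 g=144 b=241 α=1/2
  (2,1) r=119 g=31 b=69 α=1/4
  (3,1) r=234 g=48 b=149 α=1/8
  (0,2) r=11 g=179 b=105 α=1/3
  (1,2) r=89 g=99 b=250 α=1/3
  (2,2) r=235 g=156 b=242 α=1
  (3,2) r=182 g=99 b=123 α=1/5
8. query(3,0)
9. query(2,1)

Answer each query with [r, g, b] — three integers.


at x=1,y=1 over L1,L2,L3:
L1 α=1/3: [148/3, 85, 24]
L2 α=3/8: [259/3, 125/2, 243/8]
L3 α=1/5: [1522/15, 292/5, 391/10]
= [101, 58, 39]

query (3,1) [L1,L2,L3] — begin 0,0,0
L1 α=0: [0, 0, 0]
L2 α=1/8: [57/8, 69/8, 245/8]
L3 α=1/2: [321/16, 573/16, 1693/16]
→ [20, 36, 106]

at x=0,y=1 over L1,L2,L3:
after L1 α=3/4: [12, 153/2, 165]
after L2 α=2/3: [160/3, 961/6, 451/3]
after L3 α=1/6: [1049/18, 4967/36, 1441/9]
→ [58, 138, 160]

(3,0) stack=L1,L2,L3,L4; from [0,0,0]:
+L1 (α=2/3) → [274/3, 36, 290/3]
+L2 (α=7/8) → [3067/24, 445/4, 262/3]
+L3 (α=2/5) → [6843/40, 2583/20, 492/5]
+L4 (α=2/3) → [8683/120, 1781/20, 554/5]
= [72, 89, 111]

at x=2,y=1 over L1,L2,L3,L4:
+L1 (α=2/3) → [4/3, 476/3, 130]
+L2 (α=1/2) → [343/6, 514/3, 156]
+L3 (α=3/8) → [5315/48, 337/3, 1023/8]
+L4 (α=1/4) → [7219/64, 92, 3621/32]
= [113, 92, 113]
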